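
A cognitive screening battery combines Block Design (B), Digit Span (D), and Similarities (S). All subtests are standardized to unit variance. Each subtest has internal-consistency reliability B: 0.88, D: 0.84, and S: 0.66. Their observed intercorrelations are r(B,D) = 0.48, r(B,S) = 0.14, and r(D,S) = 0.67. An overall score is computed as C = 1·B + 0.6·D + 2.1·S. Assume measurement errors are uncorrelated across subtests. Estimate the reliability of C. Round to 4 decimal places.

0.8055

Var(C) = 1 + 0.6² + 2.1² + 2·[0.6·0.48 + 2.1·0.14 + 1.26·0.67] = 5.77 + 2.8524 = 8.6224.
With uncorrelated errors the cross-covariances are all true-score covariance, so they carry over unchanged; only the diagonal terms shrink to ρᵢσᵢ².
True-score variance = [0.88 + 0.6²·0.84 + 2.1²·0.66] + 2.8524 = 4.093 + 2.8524 = 6.9454.
Reliability = 6.9454 / 8.6224 = 0.8055.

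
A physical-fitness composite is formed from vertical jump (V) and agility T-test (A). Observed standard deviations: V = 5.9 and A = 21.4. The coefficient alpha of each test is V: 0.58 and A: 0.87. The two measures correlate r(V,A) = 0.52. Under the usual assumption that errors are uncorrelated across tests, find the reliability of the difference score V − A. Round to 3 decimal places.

0.795

Var(V−A) = 5.9² + 21.4² − 2·5.9·21.4·0.52 = 492.77 − 131.31 = 361.46.
With uncorrelated errors the cross-covariances are all true-score covariance, so they carry over unchanged; only the diagonal terms shrink to ρᵢσᵢ².
True-score variance = [5.9²·0.58 + 21.4²·0.87] − 131.31 = 418.615 − 131.31 = 287.305.
Reliability = 287.305 / 361.46 = 0.795.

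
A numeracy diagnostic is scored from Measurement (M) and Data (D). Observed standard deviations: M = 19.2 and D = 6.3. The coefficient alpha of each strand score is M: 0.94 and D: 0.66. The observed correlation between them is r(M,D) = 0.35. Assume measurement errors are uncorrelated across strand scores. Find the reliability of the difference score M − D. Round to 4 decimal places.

0.8900

Var(M−D) = 19.2² + 6.3² − 2·19.2·6.3·0.35 = 408.33 − 84.672 = 323.658.
With uncorrelated errors the cross-covariances are all true-score covariance, so they carry over unchanged; only the diagonal terms shrink to ρᵢσᵢ².
True-score variance = [19.2²·0.94 + 6.3²·0.66] − 84.672 = 372.717 − 84.672 = 288.045.
Reliability = 288.045 / 323.658 = 0.8900.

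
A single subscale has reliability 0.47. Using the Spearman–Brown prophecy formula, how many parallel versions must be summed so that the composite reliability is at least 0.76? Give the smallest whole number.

k ≥ ρ*(1−ρ₁)/(ρ₁(1−ρ*)) = 0.76·0.53 / (0.47·0.24) = 3.571.
Smallest integer k = 4.

4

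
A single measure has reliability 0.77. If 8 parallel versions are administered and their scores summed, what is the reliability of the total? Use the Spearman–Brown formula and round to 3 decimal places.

0.964

ρ_k = kρ / (1 + (k−1)ρ) = 8·0.77 / (1 + 7·0.77) = 6.160 / 6.390 = 0.964.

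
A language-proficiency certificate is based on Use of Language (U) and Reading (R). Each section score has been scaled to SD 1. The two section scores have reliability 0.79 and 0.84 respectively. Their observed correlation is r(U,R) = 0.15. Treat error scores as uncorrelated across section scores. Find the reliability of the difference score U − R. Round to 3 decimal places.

Var(U−R) = 1 + 1 − 2·0.15 = 2 − 0.3 = 1.7.
Because errors are independent across components, Cov(Tᵢ,Tⱼ) = Cov(Xᵢ,Xⱼ); the off-diagonal part of the true-score variance is the same as above.
True-score variance = [0.79 + 0.84] − 0.3 = 1.63 − 0.3 = 1.33.
Reliability = 1.33 / 1.7 = 0.782.

0.782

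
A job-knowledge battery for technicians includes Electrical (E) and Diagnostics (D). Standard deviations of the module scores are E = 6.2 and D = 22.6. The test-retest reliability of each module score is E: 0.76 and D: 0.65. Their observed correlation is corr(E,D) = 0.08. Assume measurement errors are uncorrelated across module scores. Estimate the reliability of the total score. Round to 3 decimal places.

Var(E+D) = 6.2² + 22.6² + 2·[6.2·22.6·0.08] = 549.2 + 22.4192 = 571.619.
Because errors are independent across components, Cov(Tᵢ,Tⱼ) = Cov(Xᵢ,Xⱼ); the off-diagonal part of the true-score variance is the same as above.
True-score variance = [6.2²·0.76 + 22.6²·0.65] + 22.4192 = 361.208 + 22.4192 = 383.628.
Reliability = 383.628 / 571.619 = 0.671.

0.671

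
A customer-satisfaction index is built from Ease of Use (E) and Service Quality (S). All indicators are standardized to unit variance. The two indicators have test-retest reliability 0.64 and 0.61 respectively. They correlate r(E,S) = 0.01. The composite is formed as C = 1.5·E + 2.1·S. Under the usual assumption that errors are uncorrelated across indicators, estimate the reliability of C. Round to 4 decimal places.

Var(C) = 1.5² + 2.1² + 2·[3.15·0.01] = 6.66 + 0.063 = 6.723.
Because errors are independent across components, Cov(Tᵢ,Tⱼ) = Cov(Xᵢ,Xⱼ); the off-diagonal part of the true-score variance is the same as above.
True-score variance = [1.5²·0.64 + 2.1²·0.61] + 0.063 = 4.1301 + 0.063 = 4.1931.
Reliability = 4.1931 / 6.723 = 0.6237.

0.6237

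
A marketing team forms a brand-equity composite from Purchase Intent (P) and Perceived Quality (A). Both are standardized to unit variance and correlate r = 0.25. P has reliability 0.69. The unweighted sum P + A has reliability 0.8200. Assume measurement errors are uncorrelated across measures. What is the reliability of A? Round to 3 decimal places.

0.860

Var(P+A) = 2 + 2·0.25 = 2.500.
True-score variance = ρ_P + ρ_A + 2·0.25, so 0.8200 = (0.69 + ρ_A + 0.50) / 2.500.
ρ_A = 0.8200·2.500 − 0.69 − 0.50 = 0.860.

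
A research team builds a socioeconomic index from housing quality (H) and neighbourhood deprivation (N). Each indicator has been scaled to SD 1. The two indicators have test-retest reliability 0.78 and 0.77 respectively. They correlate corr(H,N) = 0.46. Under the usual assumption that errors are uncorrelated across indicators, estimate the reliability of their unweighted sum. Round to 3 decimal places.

Var(H+N) = 2 + 2·[0.46] = 2 + 0.92 = 2.92.
Under uncorrelated errors the observed covariances equal the true-score covariances, so only the own-variance terms attenuate.
True-score variance = [0.78 + 0.77] + 0.92 = 1.55 + 0.92 = 2.47.
Reliability = 2.47 / 2.92 = 0.846.

0.846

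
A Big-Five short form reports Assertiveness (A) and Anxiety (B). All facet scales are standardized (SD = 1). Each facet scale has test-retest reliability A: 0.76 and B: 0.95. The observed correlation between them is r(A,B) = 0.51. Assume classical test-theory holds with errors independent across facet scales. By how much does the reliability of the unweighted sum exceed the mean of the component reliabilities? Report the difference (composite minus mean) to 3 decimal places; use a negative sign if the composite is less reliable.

Var(sum) = 2 + 1.02 = 3.02; true-score variance = 1.71 + 1.02 = 2.73; composite reliability = 0.9040.
Mean component reliability = 0.8550.
Difference = 0.9040 − 0.8550 = 0.049.

0.049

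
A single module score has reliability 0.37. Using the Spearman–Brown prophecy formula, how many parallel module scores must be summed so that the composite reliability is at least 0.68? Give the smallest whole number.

4

k ≥ ρ*(1−ρ₁)/(ρ₁(1−ρ*)) = 0.68·0.63 / (0.37·0.32) = 3.618.
Smallest integer k = 4.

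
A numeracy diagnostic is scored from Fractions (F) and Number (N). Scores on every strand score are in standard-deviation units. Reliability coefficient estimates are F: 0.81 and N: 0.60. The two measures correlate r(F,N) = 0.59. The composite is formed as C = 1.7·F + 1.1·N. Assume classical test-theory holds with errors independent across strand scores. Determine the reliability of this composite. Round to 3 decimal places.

0.836

Var(C) = 1.7² + 1.1² + 2·[1.87·0.59] = 4.1 + 2.2066 = 6.3066.
Because errors are independent across components, Cov(Tᵢ,Tⱼ) = Cov(Xᵢ,Xⱼ); the off-diagonal part of the true-score variance is the same as above.
True-score variance = [1.7²·0.81 + 1.1²·0.60] + 2.2066 = 3.0669 + 2.2066 = 5.2735.
Reliability = 5.2735 / 6.3066 = 0.836.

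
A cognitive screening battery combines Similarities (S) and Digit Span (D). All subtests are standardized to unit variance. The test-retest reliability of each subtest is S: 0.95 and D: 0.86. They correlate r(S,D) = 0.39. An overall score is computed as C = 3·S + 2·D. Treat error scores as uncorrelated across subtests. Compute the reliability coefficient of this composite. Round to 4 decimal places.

0.9429

Var(C) = 3² + 2² + 2·[6·0.39] = 13 + 4.68 = 17.68.
Under uncorrelated errors the observed covariances equal the true-score covariances, so only the own-variance terms attenuate.
True-score variance = [3²·0.95 + 2²·0.86] + 4.68 = 11.99 + 4.68 = 16.67.
Reliability = 16.67 / 17.68 = 0.9429.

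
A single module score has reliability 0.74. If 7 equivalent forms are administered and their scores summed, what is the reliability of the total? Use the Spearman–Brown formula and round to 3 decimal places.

0.952

ρ_k = kρ / (1 + (k−1)ρ) = 7·0.74 / (1 + 6·0.74) = 5.180 / 5.440 = 0.952.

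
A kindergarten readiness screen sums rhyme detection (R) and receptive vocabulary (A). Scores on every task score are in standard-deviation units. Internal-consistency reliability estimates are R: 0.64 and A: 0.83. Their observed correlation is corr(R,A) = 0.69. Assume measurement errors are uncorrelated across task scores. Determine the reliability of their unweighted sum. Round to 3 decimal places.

Var(R+A) = 2 + 2·[0.69] = 2 + 1.38 = 3.38.
Because errors are independent across components, Cov(Tᵢ,Tⱼ) = Cov(Xᵢ,Xⱼ); the off-diagonal part of the true-score variance is the same as above.
True-score variance = [0.64 + 0.83] + 1.38 = 1.47 + 1.38 = 2.85.
Reliability = 2.85 / 3.38 = 0.843.

0.843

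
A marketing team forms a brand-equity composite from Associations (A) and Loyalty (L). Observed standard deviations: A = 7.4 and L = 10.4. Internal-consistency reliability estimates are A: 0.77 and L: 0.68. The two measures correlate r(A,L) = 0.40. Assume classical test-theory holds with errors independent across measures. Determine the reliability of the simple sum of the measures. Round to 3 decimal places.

Var(A+L) = 7.4² + 10.4² + 2·[7.4·10.4·0.40] = 162.92 + 61.568 = 224.488.
With uncorrelated errors the cross-covariances are all true-score covariance, so they carry over unchanged; only the diagonal terms shrink to ρᵢσᵢ².
True-score variance = [7.4²·0.77 + 10.4²·0.68] + 61.568 = 115.714 + 61.568 = 177.282.
Reliability = 177.282 / 224.488 = 0.790.

0.790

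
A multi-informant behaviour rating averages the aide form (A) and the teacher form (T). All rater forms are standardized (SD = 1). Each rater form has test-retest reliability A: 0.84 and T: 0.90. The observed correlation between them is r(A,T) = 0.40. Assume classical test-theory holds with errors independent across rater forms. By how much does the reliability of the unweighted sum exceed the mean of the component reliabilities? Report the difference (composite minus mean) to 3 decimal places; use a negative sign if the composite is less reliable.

Var(sum) = 2 + 0.8 = 2.8; true-score variance = 1.74 + 0.8 = 2.54; composite reliability = 0.9071.
Mean component reliability = 0.8700.
Difference = 0.9071 − 0.8700 = 0.037.

0.037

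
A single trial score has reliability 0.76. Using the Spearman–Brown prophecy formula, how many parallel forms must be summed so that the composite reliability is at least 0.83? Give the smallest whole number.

2

k ≥ ρ*(1−ρ₁)/(ρ₁(1−ρ*)) = 0.83·0.24 / (0.76·0.17) = 1.542.
Smallest integer k = 2.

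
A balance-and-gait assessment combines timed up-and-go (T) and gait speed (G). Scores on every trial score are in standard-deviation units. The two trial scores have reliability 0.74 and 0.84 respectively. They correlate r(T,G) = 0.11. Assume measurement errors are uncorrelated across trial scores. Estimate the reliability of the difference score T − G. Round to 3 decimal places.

0.764

Var(T−G) = 1 + 1 − 2·0.11 = 2 − 0.22 = 1.78.
Under uncorrelated errors the observed covariances equal the true-score covariances, so only the own-variance terms attenuate.
True-score variance = [0.74 + 0.84] − 0.22 = 1.58 − 0.22 = 1.36.
Reliability = 1.36 / 1.78 = 0.764.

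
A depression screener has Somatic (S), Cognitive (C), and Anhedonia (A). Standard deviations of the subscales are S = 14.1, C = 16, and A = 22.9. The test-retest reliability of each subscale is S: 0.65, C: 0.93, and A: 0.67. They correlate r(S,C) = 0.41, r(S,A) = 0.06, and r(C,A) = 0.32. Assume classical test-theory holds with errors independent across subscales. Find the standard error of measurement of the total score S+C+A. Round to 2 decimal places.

16.14

Var(total) = 979.22 + 458.235 = 1437.45.
True-score variance = 718.661 + 458.235 = 1176.9, so reliability = 0.8187.
Error variance = 1437.45 − 1176.9 = 260.559; SEM = √260.559 = 16.14.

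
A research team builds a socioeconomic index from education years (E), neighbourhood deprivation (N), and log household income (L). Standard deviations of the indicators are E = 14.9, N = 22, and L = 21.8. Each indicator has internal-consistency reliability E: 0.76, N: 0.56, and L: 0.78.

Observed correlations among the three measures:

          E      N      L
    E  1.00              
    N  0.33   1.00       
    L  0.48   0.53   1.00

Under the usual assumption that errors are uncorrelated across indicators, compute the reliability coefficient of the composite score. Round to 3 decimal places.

Var(E+N+L) = 14.9² + 22² + 21.8² + 2·[14.9·22·0.33 + 14.9·21.8·0.48 + 22·21.8·0.53] = 1181.25 + 1036.55 = 2217.8.
Under uncorrelated errors the observed covariances equal the true-score covariances, so only the own-variance terms attenuate.
True-score variance = [14.9²·0.76 + 22²·0.56 + 21.8²·0.78] + 1036.55 = 810.455 + 1036.55 = 1847.01.
Reliability = 1847.01 / 2217.8 = 0.833.

0.833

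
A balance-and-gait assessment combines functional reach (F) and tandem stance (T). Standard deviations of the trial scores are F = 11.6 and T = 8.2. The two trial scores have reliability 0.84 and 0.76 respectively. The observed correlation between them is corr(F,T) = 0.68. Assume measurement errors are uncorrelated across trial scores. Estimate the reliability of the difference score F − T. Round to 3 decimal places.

Var(F−T) = 11.6² + 8.2² − 2·11.6·8.2·0.68 = 201.8 − 129.363 = 72.4368.
With uncorrelated errors the cross-covariances are all true-score covariance, so they carry over unchanged; only the diagonal terms shrink to ρᵢσᵢ².
True-score variance = [11.6²·0.84 + 8.2²·0.76] − 129.363 = 164.133 − 129.363 = 34.7696.
Reliability = 34.7696 / 72.4368 = 0.480.

0.480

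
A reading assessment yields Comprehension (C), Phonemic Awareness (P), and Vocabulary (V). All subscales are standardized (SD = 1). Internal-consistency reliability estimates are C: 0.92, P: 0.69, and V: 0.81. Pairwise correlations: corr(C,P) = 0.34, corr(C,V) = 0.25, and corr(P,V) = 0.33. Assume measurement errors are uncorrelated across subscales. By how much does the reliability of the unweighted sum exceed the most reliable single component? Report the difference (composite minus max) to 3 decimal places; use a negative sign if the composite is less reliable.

-0.040

Var(sum) = 3 + 1.84 = 4.84; true-score variance = 2.42 + 1.84 = 4.26; composite reliability = 0.8802.
Max component reliability = 0.9200.
Difference = 0.8802 − 0.9200 = -0.040.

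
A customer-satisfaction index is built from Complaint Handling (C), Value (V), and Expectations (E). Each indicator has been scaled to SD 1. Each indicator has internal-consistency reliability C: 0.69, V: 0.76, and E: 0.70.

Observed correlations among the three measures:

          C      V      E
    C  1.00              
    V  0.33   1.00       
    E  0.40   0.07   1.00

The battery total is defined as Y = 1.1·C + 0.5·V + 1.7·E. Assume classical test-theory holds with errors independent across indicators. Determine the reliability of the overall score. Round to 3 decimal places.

0.794

Var(Y) = 1.1² + 0.5² + 1.7² + 2·[0.55·0.33 + 1.87·0.40 + 0.85·0.07] = 4.35 + 1.978 = 6.328.
With uncorrelated errors the cross-covariances are all true-score covariance, so they carry over unchanged; only the diagonal terms shrink to ρᵢσᵢ².
True-score variance = [1.1²·0.69 + 0.5²·0.76 + 1.7²·0.70] + 1.978 = 3.0479 + 1.978 = 5.0259.
Reliability = 5.0259 / 6.328 = 0.794.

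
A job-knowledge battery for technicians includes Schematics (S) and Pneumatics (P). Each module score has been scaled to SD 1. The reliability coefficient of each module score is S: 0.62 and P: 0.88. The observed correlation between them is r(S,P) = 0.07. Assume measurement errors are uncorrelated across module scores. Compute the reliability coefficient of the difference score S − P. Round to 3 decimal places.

Var(S−P) = 1 + 1 − 2·0.07 = 2 − 0.14 = 1.86.
Because errors are independent across components, Cov(Tᵢ,Tⱼ) = Cov(Xᵢ,Xⱼ); the off-diagonal part of the true-score variance is the same as above.
True-score variance = [0.62 + 0.88] − 0.14 = 1.5 − 0.14 = 1.36.
Reliability = 1.36 / 1.86 = 0.731.

0.731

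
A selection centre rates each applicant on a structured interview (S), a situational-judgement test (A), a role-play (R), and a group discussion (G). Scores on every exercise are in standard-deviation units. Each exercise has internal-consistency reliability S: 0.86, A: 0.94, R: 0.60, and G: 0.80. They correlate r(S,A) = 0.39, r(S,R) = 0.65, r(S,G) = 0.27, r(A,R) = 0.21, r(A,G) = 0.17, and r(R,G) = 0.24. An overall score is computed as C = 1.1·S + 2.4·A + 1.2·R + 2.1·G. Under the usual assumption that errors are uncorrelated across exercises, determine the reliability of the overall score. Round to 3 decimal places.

Var(C) = 1.1² + 2.4² + 1.2² + 2.1² + 2·[2.64·0.39 + 1.32·0.65 + 2.31·0.27 + 2.88·0.21 + 5.04·0.17 + 2.52·0.24] = 12.82 + 9.1554 = 21.9754.
Under uncorrelated errors the observed covariances equal the true-score covariances, so only the own-variance terms attenuate.
True-score variance = [1.1²·0.86 + 2.4²·0.94 + 1.2²·0.60 + 2.1²·0.80] + 9.1554 = 10.847 + 9.1554 = 20.0024.
Reliability = 20.0024 / 21.9754 = 0.910.

0.910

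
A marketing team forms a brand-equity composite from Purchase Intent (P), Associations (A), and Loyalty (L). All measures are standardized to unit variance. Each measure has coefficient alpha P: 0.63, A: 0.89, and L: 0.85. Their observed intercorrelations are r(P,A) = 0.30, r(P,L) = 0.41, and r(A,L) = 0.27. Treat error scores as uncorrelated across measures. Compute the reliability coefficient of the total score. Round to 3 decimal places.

Var(P+A+L) = 3 + 2·[0.30 + 0.41 + 0.27] = 3 + 1.96 = 4.96.
Because errors are independent across components, Cov(Tᵢ,Tⱼ) = Cov(Xᵢ,Xⱼ); the off-diagonal part of the true-score variance is the same as above.
True-score variance = [0.63 + 0.89 + 0.85] + 1.96 = 2.37 + 1.96 = 4.33.
Reliability = 4.33 / 4.96 = 0.873.

0.873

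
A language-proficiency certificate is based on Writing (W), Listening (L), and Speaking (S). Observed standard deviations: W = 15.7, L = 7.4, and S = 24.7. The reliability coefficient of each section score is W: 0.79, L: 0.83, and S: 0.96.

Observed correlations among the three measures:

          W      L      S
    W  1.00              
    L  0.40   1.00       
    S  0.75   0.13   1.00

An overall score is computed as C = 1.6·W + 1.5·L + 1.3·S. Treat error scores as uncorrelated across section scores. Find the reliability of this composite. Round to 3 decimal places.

Var(C) = 1.6²·15.7² + 1.5²·7.4² + 1.3²·24.7² + 2·[2.4·15.7·7.4·0.40 + 2.08·15.7·24.7·0.75 + 1.95·7.4·24.7·0.13] = 1785.28 + 1525.64 = 3310.92.
With uncorrelated errors the cross-covariances are all true-score covariance, so they carry over unchanged; only the diagonal terms shrink to ρᵢσᵢ².
True-score variance = [1.6²·15.7²·0.79 + 1.5²·7.4²·0.83 + 1.3²·24.7²·0.96] + 1525.64 = 1590.58 + 1525.64 = 3116.22.
Reliability = 3116.22 / 3310.92 = 0.941.

0.941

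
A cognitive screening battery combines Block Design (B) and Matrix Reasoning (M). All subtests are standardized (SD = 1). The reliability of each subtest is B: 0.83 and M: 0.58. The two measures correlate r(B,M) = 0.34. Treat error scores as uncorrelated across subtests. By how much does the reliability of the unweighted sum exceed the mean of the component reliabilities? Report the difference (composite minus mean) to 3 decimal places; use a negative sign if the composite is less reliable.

Var(sum) = 2 + 0.68 = 2.68; true-score variance = 1.41 + 0.68 = 2.09; composite reliability = 0.7799.
Mean component reliability = 0.7050.
Difference = 0.7799 − 0.7050 = 0.075.

0.075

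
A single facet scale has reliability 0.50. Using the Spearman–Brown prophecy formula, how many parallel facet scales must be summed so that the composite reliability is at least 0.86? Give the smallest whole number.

7

k ≥ ρ*(1−ρ₁)/(ρ₁(1−ρ*)) = 0.86·0.50 / (0.50·0.14) = 6.143.
Smallest integer k = 7.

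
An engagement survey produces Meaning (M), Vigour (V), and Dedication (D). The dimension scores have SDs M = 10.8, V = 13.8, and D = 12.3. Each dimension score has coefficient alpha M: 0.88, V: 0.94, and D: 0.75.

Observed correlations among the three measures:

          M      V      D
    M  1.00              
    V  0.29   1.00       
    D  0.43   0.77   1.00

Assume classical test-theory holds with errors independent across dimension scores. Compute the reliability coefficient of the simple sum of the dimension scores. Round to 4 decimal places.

0.9313

Var(M+V+D) = 10.8² + 13.8² + 12.3² + 2·[10.8·13.8·0.29 + 10.8·12.3·0.43 + 13.8·12.3·0.77] = 458.37 + 462.085 = 920.455.
With uncorrelated errors the cross-covariances are all true-score covariance, so they carry over unchanged; only the diagonal terms shrink to ρᵢσᵢ².
True-score variance = [10.8²·0.88 + 13.8²·0.94 + 12.3²·0.75] + 462.085 = 395.124 + 462.085 = 857.21.
Reliability = 857.21 / 920.455 = 0.9313.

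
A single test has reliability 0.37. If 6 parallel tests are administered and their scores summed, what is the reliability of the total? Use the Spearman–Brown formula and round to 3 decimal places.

ρ_k = kρ / (1 + (k−1)ρ) = 6·0.37 / (1 + 5·0.37) = 2.220 / 2.850 = 0.779.

0.779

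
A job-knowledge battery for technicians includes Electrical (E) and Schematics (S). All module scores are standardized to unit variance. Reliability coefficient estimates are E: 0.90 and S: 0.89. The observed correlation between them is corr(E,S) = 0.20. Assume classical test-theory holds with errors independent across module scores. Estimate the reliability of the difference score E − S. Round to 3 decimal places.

0.869

Var(E−S) = 1 + 1 − 2·0.20 = 2 − 0.4 = 1.6.
With uncorrelated errors the cross-covariances are all true-score covariance, so they carry over unchanged; only the diagonal terms shrink to ρᵢσᵢ².
True-score variance = [0.90 + 0.89] − 0.4 = 1.79 − 0.4 = 1.39.
Reliability = 1.39 / 1.6 = 0.869.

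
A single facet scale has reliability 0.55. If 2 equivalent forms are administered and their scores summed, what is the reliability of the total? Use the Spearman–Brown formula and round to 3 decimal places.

ρ_k = kρ / (1 + (k−1)ρ) = 2·0.55 / (1 + 1·0.55) = 1.100 / 1.550 = 0.710.

0.710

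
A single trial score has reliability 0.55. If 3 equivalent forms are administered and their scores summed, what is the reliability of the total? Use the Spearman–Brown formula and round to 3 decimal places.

0.786

ρ_k = kρ / (1 + (k−1)ρ) = 3·0.55 / (1 + 2·0.55) = 1.650 / 2.100 = 0.786.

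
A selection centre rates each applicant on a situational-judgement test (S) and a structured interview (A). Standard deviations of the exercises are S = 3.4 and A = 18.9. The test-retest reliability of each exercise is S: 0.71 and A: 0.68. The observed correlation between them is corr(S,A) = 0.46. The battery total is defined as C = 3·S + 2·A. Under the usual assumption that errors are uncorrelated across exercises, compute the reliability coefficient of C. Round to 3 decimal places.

0.742

Var(C) = 3²·3.4² + 2²·18.9² + 2·[6·3.4·18.9·0.46] = 1532.88 + 354.715 = 1887.6.
With uncorrelated errors the cross-covariances are all true-score covariance, so they carry over unchanged; only the diagonal terms shrink to ρᵢσᵢ².
True-score variance = [3²·3.4²·0.71 + 2²·18.9²·0.68] + 354.715 = 1045.48 + 354.715 = 1400.19.
Reliability = 1400.19 / 1887.6 = 0.742.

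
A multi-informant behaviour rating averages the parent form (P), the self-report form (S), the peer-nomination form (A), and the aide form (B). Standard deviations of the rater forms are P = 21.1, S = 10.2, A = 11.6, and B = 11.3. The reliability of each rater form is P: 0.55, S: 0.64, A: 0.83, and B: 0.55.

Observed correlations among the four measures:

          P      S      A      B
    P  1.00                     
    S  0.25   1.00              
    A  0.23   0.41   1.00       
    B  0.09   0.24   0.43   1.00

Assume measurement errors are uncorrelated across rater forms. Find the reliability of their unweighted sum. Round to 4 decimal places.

0.7625

Var(P+S+A+B) = 21.1² + 10.2² + 11.6² + 11.3² + 2·[21.1·10.2·0.25 + 21.1·11.6·0.23 + 21.1·11.3·0.09 + 10.2·11.6·0.41 + 10.2·11.3·0.24 + 11.6·11.3·0.43] = 811.5 + 528.193 = 1339.69.
With uncorrelated errors the cross-covariances are all true-score covariance, so they carry over unchanged; only the diagonal terms shrink to ρᵢσᵢ².
True-score variance = [21.1²·0.55 + 10.2²·0.64 + 11.6²·0.83 + 11.3²·0.55] + 528.193 = 493.365 + 528.193 = 1021.56.
Reliability = 1021.56 / 1339.69 = 0.7625.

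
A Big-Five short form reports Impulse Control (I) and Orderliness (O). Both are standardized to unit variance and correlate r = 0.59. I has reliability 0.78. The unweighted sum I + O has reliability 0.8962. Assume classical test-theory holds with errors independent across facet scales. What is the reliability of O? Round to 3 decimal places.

Var(I+O) = 2 + 2·0.59 = 3.180.
True-score variance = ρ_I + ρ_O + 2·0.59, so 0.8962 = (0.78 + ρ_O + 1.18) / 3.180.
ρ_O = 0.8962·3.180 − 0.78 − 1.18 = 0.890.

0.890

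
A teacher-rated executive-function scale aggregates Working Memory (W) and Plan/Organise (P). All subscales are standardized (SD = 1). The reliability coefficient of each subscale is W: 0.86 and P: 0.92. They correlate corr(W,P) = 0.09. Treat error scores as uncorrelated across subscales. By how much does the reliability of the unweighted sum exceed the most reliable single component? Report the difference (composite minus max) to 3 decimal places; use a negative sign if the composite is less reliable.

Var(sum) = 2 + 0.18 = 2.18; true-score variance = 1.78 + 0.18 = 1.96; composite reliability = 0.8991.
Max component reliability = 0.9200.
Difference = 0.8991 − 0.9200 = -0.021.

-0.021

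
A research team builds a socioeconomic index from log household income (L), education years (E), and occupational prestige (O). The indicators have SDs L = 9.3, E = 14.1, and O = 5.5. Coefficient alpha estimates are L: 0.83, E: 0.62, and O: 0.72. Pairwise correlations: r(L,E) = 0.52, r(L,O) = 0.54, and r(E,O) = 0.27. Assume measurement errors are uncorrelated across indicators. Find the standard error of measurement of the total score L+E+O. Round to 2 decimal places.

9.94

Var(total) = 315.55 + 233.494 = 549.044.
True-score variance = 216.829 + 233.494 = 450.323, so reliability = 0.8202.
Error variance = 549.044 − 450.323 = 98.7211; SEM = √98.7211 = 9.94.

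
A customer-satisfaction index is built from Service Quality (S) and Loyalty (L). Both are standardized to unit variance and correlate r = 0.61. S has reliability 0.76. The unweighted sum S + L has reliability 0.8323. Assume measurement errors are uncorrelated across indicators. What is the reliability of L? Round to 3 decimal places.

0.700

Var(S+L) = 2 + 2·0.61 = 3.220.
True-score variance = ρ_S + ρ_L + 2·0.61, so 0.8323 = (0.76 + ρ_L + 1.22) / 3.220.
ρ_L = 0.8323·3.220 − 0.76 − 1.22 = 0.700.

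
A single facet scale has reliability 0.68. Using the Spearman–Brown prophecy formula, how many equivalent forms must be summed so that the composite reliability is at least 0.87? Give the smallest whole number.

4

k ≥ ρ*(1−ρ₁)/(ρ₁(1−ρ*)) = 0.87·0.32 / (0.68·0.13) = 3.149.
Smallest integer k = 4.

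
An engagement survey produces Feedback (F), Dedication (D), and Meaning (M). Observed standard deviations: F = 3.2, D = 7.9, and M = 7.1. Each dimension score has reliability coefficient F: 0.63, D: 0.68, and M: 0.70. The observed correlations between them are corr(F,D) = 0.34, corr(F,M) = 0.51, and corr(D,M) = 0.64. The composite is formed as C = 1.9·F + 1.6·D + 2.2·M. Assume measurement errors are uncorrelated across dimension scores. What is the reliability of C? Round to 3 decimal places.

Var(C) = 1.9²·3.2² + 1.6²·7.9² + 2.2²·7.1² + 2·[3.04·3.2·7.9·0.34 + 4.18·3.2·7.1·0.51 + 3.52·7.9·7.1·0.64] = 440.72 + 401.847 = 842.567.
Because errors are independent across components, Cov(Tᵢ,Tⱼ) = Cov(Xᵢ,Xⱼ); the off-diagonal part of the true-score variance is the same as above.
True-score variance = [1.9²·3.2²·0.63 + 1.6²·7.9²·0.68 + 2.2²·7.1²·0.70] + 401.847 = 302.721 + 401.847 = 704.568.
Reliability = 704.568 / 842.567 = 0.836.

0.836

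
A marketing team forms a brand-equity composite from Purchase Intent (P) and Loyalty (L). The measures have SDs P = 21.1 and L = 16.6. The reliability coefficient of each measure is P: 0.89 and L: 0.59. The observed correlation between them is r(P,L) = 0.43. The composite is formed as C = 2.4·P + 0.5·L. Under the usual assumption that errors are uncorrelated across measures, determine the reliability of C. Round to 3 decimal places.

0.896

Var(C) = 2.4²·21.1² + 0.5²·16.6² + 2·[1.2·21.1·16.6·0.43] = 2633.3 + 361.468 = 2994.77.
With uncorrelated errors the cross-covariances are all true-score covariance, so they carry over unchanged; only the diagonal terms shrink to ρᵢσᵢ².
True-score variance = [2.4²·21.1²·0.89 + 0.5²·16.6²·0.59] + 361.468 = 2322.97 + 361.468 = 2684.44.
Reliability = 2684.44 / 2994.77 = 0.896.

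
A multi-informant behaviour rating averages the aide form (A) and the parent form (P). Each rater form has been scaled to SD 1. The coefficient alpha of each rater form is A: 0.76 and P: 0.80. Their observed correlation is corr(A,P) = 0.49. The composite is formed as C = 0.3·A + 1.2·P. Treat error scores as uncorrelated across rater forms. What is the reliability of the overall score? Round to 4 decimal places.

Var(C) = 0.3² + 1.2² + 2·[0.36·0.49] = 1.53 + 0.3528 = 1.8828.
Because errors are independent across components, Cov(Tᵢ,Tⱼ) = Cov(Xᵢ,Xⱼ); the off-diagonal part of the true-score variance is the same as above.
True-score variance = [0.3²·0.76 + 1.2²·0.80] + 0.3528 = 1.2204 + 0.3528 = 1.5732.
Reliability = 1.5732 / 1.8828 = 0.8356.

0.8356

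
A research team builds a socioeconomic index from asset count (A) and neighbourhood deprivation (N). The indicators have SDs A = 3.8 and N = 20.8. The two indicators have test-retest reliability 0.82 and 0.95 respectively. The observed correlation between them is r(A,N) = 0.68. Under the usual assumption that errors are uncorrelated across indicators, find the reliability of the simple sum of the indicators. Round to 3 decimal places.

0.956

Var(A+N) = 3.8² + 20.8² + 2·[3.8·20.8·0.68] = 447.08 + 107.494 = 554.574.
Under uncorrelated errors the observed covariances equal the true-score covariances, so only the own-variance terms attenuate.
True-score variance = [3.8²·0.82 + 20.8²·0.95] + 107.494 = 422.849 + 107.494 = 530.343.
Reliability = 530.343 / 554.574 = 0.956.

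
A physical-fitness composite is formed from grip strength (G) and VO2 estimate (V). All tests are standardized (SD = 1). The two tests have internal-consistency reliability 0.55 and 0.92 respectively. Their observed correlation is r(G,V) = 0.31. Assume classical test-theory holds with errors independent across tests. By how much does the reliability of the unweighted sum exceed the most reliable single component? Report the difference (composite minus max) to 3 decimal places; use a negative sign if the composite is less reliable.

-0.122

Var(sum) = 2 + 0.62 = 2.62; true-score variance = 1.47 + 0.62 = 2.09; composite reliability = 0.7977.
Max component reliability = 0.9200.
Difference = 0.7977 − 0.9200 = -0.122.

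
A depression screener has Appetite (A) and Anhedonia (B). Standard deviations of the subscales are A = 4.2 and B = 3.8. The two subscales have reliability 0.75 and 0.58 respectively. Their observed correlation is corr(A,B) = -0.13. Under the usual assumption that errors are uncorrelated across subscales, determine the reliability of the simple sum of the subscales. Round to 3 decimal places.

0.625

Var(A+B) = 4.2² + 3.8² + 2·[4.2·3.8·(-0.13)] = 32.08 − 4.1496 = 27.9304.
With uncorrelated errors the cross-covariances are all true-score covariance, so they carry over unchanged; only the diagonal terms shrink to ρᵢσᵢ².
True-score variance = [4.2²·0.75 + 3.8²·0.58] − 4.1496 = 21.6052 − 4.1496 = 17.4556.
Reliability = 17.4556 / 27.9304 = 0.625.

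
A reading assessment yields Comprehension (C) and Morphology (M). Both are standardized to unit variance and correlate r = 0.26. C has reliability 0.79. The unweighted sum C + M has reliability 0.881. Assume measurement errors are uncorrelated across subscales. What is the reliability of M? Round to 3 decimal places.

0.910

Var(C+M) = 2 + 2·0.26 = 2.520.
True-score variance = ρ_C + ρ_M + 2·0.26, so 0.881 = (0.79 + ρ_M + 0.52) / 2.520.
ρ_M = 0.881·2.520 − 0.79 − 0.52 = 0.910.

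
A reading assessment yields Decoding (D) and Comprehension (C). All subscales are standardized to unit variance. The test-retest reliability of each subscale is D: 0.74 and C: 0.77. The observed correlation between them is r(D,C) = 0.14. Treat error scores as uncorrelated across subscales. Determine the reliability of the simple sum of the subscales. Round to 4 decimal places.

0.7851

Var(D+C) = 2 + 2·[0.14] = 2 + 0.28 = 2.28.
Under uncorrelated errors the observed covariances equal the true-score covariances, so only the own-variance terms attenuate.
True-score variance = [0.74 + 0.77] + 0.28 = 1.51 + 0.28 = 1.79.
Reliability = 1.79 / 2.28 = 0.7851.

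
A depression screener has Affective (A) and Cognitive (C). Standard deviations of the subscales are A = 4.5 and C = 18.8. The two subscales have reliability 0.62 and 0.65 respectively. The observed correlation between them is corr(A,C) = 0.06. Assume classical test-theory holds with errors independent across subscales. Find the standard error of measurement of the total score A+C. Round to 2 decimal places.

11.46

Var(total) = 373.69 + 10.152 = 383.842.
True-score variance = 242.291 + 10.152 = 252.443, so reliability = 0.6577.
Error variance = 383.842 − 252.443 = 131.399; SEM = √131.399 = 11.46.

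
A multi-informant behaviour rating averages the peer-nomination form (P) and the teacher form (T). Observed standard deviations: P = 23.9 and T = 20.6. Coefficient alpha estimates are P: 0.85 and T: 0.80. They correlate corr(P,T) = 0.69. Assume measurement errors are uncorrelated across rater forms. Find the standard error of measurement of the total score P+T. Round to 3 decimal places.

Var(total) = 995.57 + 679.429 = 1675.
True-score variance = 825.016 + 679.429 = 1504.45, so reliability = 0.8982.
Error variance = 1675 − 1504.45 = 170.553; SEM = √170.553 = 13.060.

13.060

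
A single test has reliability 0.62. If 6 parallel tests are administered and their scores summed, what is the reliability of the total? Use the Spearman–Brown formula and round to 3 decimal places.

ρ_k = kρ / (1 + (k−1)ρ) = 6·0.62 / (1 + 5·0.62) = 3.720 / 4.100 = 0.907.

0.907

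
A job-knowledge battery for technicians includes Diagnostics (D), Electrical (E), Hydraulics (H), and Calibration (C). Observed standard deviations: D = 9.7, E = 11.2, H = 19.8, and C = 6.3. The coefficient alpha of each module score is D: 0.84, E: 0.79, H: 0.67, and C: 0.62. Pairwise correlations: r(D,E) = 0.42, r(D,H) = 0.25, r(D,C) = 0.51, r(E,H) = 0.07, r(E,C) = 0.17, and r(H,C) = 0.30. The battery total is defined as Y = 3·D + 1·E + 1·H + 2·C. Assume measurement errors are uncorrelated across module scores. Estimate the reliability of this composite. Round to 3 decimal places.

0.869

Var(Y) = 3²·9.7² + 11.2² + 19.8² + 2²·6.3² + 2·[3·9.7·11.2·0.42 + 3·9.7·19.8·0.25 + 6·9.7·6.3·0.51 + 11.2·19.8·0.07 + 2·11.2·6.3·0.17 + 2·19.8·6.3·0.30] = 1523.05 + 1164.57 = 2687.62.
With uncorrelated errors the cross-covariances are all true-score covariance, so they carry over unchanged; only the diagonal terms shrink to ρᵢσᵢ².
True-score variance = [3²·9.7²·0.84 + 11.2²·0.79 + 19.8²·0.67 + 2²·6.3²·0.62] + 1164.57 = 1171.52 + 1164.57 = 2336.09.
Reliability = 2336.09 / 2687.62 = 0.869.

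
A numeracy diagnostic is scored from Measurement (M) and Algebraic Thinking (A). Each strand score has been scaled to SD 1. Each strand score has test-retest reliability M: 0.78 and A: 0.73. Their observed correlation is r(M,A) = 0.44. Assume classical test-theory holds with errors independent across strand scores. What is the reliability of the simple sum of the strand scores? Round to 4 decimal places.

0.8299

Var(M+A) = 2 + 2·[0.44] = 2 + 0.88 = 2.88.
With uncorrelated errors the cross-covariances are all true-score covariance, so they carry over unchanged; only the diagonal terms shrink to ρᵢσᵢ².
True-score variance = [0.78 + 0.73] + 0.88 = 1.51 + 0.88 = 2.39.
Reliability = 2.39 / 2.88 = 0.8299.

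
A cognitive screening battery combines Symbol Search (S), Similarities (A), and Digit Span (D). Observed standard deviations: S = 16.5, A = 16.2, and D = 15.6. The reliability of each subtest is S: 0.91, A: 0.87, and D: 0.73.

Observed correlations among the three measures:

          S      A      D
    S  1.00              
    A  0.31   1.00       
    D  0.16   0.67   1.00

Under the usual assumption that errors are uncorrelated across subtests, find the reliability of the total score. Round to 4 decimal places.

Var(S+A+D) = 16.5² + 16.2² + 15.6² + 2·[16.5·16.2·0.31 + 16.5·15.6·0.16 + 16.2·15.6·0.67] = 778.05 + 586.739 = 1364.79.
Because errors are independent across components, Cov(Tᵢ,Tⱼ) = Cov(Xᵢ,Xⱼ); the off-diagonal part of the true-score variance is the same as above.
True-score variance = [16.5²·0.91 + 16.2²·0.87 + 15.6²·0.73] + 586.739 = 653.723 + 586.739 = 1240.46.
Reliability = 1240.46 / 1364.79 = 0.9089.

0.9089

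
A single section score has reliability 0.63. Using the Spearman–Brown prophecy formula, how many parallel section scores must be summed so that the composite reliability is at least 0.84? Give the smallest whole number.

k ≥ ρ*(1−ρ₁)/(ρ₁(1−ρ*)) = 0.84·0.37 / (0.63·0.16) = 3.083.
Smallest integer k = 4.

4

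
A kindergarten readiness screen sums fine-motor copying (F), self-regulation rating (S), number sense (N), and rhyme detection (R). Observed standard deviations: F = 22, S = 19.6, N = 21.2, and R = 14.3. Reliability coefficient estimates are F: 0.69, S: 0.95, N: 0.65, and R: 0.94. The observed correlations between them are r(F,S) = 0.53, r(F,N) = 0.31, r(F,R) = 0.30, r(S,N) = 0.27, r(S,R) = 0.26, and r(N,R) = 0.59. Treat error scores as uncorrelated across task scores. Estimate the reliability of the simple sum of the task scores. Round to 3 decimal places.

Var(F+S+N+R) = 22² + 19.6² + 21.2² + 14.3² + 2·[22·19.6·0.53 + 22·21.2·0.31 + 22·14.3·0.30 + 19.6·21.2·0.27 + 19.6·14.3·0.26 + 21.2·14.3·0.59] = 1522.09 + 1662.86 = 3184.95.
With uncorrelated errors the cross-covariances are all true-score covariance, so they carry over unchanged; only the diagonal terms shrink to ρᵢσᵢ².
True-score variance = [22²·0.69 + 19.6²·0.95 + 21.2²·0.65 + 14.3²·0.94] + 1662.86 = 1183.27 + 1662.86 = 2846.12.
Reliability = 2846.12 / 3184.95 = 0.894.

0.894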